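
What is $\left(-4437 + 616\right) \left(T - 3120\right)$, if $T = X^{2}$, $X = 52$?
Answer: $1589536$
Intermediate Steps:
$T = 2704$ ($T = 52^{2} = 2704$)
$\left(-4437 + 616\right) \left(T - 3120\right) = \left(-4437 + 616\right) \left(2704 - 3120\right) = \left(-3821\right) \left(-416\right) = 1589536$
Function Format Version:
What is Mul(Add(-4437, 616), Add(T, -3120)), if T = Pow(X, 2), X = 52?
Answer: 1589536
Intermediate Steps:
T = 2704 (T = Pow(52, 2) = 2704)
Mul(Add(-4437, 616), Add(T, -3120)) = Mul(Add(-4437, 616), Add(2704, -3120)) = Mul(-3821, -416) = 1589536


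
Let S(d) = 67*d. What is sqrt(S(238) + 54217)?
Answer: sqrt(70163) ≈ 264.88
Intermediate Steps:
sqrt(S(238) + 54217) = sqrt(67*238 + 54217) = sqrt(15946 + 54217) = sqrt(70163)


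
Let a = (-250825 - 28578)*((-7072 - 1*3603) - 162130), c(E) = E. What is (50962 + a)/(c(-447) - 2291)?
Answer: -48282286377/2738 ≈ -1.7634e+7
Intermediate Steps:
a = 48282235415 (a = -279403*((-7072 - 3603) - 162130) = -279403*(-10675 - 162130) = -279403*(-172805) = 48282235415)
(50962 + a)/(c(-447) - 2291) = (50962 + 48282235415)/(-447 - 2291) = 48282286377/(-2738) = 48282286377*(-1/2738) = -48282286377/2738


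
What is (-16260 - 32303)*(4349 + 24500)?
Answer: -1400993987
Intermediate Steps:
(-16260 - 32303)*(4349 + 24500) = -48563*28849 = -1400993987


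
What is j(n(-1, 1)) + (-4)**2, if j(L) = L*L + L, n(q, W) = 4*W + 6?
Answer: 126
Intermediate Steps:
n(q, W) = 6 + 4*W
j(L) = L + L**2 (j(L) = L**2 + L = L + L**2)
j(n(-1, 1)) + (-4)**2 = (6 + 4*1)*(1 + (6 + 4*1)) + (-4)**2 = (6 + 4)*(1 + (6 + 4)) + 16 = 10*(1 + 10) + 16 = 10*11 + 16 = 110 + 16 = 126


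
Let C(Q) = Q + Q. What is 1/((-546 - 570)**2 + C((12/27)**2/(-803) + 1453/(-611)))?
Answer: 39741273/49495817870978 ≈ 8.0292e-7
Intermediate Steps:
C(Q) = 2*Q
1/((-546 - 570)**2 + C((12/27)**2/(-803) + 1453/(-611))) = 1/((-546 - 570)**2 + 2*((12/27)**2/(-803) + 1453/(-611))) = 1/((-1116)**2 + 2*((12*(1/27))**2*(-1/803) + 1453*(-1/611))) = 1/(1245456 + 2*((4/9)**2*(-1/803) - 1453/611)) = 1/(1245456 + 2*((16/81)*(-1/803) - 1453/611)) = 1/(1245456 + 2*(-16/65043 - 1453/611)) = 1/(1245456 + 2*(-94517255/39741273)) = 1/(1245456 - 189034510/39741273) = 1/(49495817870978/39741273) = 39741273/49495817870978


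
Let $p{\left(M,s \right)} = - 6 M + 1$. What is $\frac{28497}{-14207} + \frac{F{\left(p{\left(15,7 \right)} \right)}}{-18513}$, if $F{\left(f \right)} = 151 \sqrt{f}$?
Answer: $- \frac{28497}{14207} - \frac{151 i \sqrt{89}}{18513} \approx -2.0058 - 0.076948 i$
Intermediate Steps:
$p{\left(M,s \right)} = 1 - 6 M$
$\frac{28497}{-14207} + \frac{F{\left(p{\left(15,7 \right)} \right)}}{-18513} = \frac{28497}{-14207} + \frac{151 \sqrt{1 - 90}}{-18513} = 28497 \left(- \frac{1}{14207}\right) + 151 \sqrt{1 - 90} \left(- \frac{1}{18513}\right) = - \frac{28497}{14207} + 151 \sqrt{-89} \left(- \frac{1}{18513}\right) = - \frac{28497}{14207} + 151 i \sqrt{89} \left(- \frac{1}{18513}\right) = - \frac{28497}{14207} - \frac{151 i \sqrt{89}}{18513}$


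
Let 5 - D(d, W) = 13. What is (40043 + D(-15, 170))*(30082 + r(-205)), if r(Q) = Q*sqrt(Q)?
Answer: 1204332870 - 8207175*I*sqrt(205) ≈ 1.2043e+9 - 1.1751e+8*I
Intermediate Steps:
D(d, W) = -8 (D(d, W) = 5 - 1*13 = 5 - 13 = -8)
r(Q) = Q**(3/2)
(40043 + D(-15, 170))*(30082 + r(-205)) = (40043 - 8)*(30082 + (-205)**(3/2)) = 40035*(30082 - 205*I*sqrt(205)) = 1204332870 - 8207175*I*sqrt(205)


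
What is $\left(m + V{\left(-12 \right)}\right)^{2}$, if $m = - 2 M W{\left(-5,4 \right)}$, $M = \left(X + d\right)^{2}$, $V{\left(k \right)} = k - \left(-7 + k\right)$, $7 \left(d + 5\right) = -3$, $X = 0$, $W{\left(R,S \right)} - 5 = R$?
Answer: $49$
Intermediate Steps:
$W{\left(R,S \right)} = 5 + R$
$d = - \frac{38}{7}$ ($d = -5 + \frac{1}{7} \left(-3\right) = -5 - \frac{3}{7} = - \frac{38}{7} \approx -5.4286$)
$V{\left(k \right)} = 7$
$M = \frac{1444}{49}$ ($M = \left(0 - \frac{38}{7}\right)^{2} = \left(- \frac{38}{7}\right)^{2} = \frac{1444}{49} \approx 29.469$)
$m = 0$ ($m = \left(-2\right) \frac{1444}{49} \left(5 - 5\right) = \left(- \frac{2888}{49}\right) 0 = 0$)
$\left(m + V{\left(-12 \right)}\right)^{2} = \left(0 + 7\right)^{2} = 7^{2} = 49$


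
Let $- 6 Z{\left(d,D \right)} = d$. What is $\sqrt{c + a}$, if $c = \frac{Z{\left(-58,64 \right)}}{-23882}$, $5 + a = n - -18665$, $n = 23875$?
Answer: $\frac{\sqrt{218338504078326}}{71646} \approx 206.24$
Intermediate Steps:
$Z{\left(d,D \right)} = - \frac{d}{6}$
$a = 42535$ ($a = -5 + \left(23875 - -18665\right) = -5 + \left(23875 + 18665\right) = -5 + 42540 = 42535$)
$c = - \frac{29}{71646}$ ($c = \frac{\left(- \frac{1}{6}\right) \left(-58\right)}{-23882} = \frac{29}{3} \left(- \frac{1}{23882}\right) = - \frac{29}{71646} \approx -0.00040477$)
$\sqrt{c + a} = \sqrt{- \frac{29}{71646} + 42535} = \sqrt{\frac{3047462581}{71646}} = \frac{\sqrt{218338504078326}}{71646}$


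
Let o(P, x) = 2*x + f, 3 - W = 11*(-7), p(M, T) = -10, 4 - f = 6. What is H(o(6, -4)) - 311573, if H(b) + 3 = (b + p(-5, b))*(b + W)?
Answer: -312976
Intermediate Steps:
f = -2 (f = 4 - 1*6 = 4 - 6 = -2)
W = 80 (W = 3 - 11*(-7) = 3 - 1*(-77) = 3 + 77 = 80)
o(P, x) = -2 + 2*x (o(P, x) = 2*x - 2 = -2 + 2*x)
H(b) = -3 + (-10 + b)*(80 + b) (H(b) = -3 + (b - 10)*(b + 80) = -3 + (-10 + b)*(80 + b))
H(o(6, -4)) - 311573 = (-803 + (-2 + 2*(-4))² + 70*(-2 + 2*(-4))) - 311573 = (-803 + (-2 - 8)² + 70*(-2 - 8)) - 311573 = (-803 + (-10)² + 70*(-10)) - 311573 = (-803 + 100 - 700) - 311573 = -1403 - 311573 = -312976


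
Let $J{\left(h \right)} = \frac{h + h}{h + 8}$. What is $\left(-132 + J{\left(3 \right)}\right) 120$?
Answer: $- \frac{173520}{11} \approx -15775.0$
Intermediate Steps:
$J{\left(h \right)} = \frac{2 h}{8 + h}$
$\left(-132 + J{\left(3 \right)}\right) 120 = \left(-132 + 2 \cdot 3 \frac{1}{8 + 3}\right) 120 = \left(-132 + 2 \cdot 3 \cdot \frac{1}{11}\right) 120 = \left(-132 + \frac{6}{11}\right) 120 = \left(- \frac{1446}{11}\right) 120 = - \frac{173520}{11}$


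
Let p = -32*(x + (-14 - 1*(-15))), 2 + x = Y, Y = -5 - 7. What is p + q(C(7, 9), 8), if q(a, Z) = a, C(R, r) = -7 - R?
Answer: 402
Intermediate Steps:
Y = -12
x = -14 (x = -2 - 12 = -14)
p = 416 (p = -32*(-14 + (-14 - 1*(-15))) = -32*(-14 + (-14 + 15)) = -32*(-14 + 1) = -32*(-13) = 416)
p + q(C(7, 9), 8) = 416 + (-7 - 1*7) = 416 + (-7 - 7) = 416 - 14 = 402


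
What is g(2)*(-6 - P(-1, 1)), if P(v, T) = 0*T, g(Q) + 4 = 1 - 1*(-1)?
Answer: 12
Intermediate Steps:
g(Q) = -2 (g(Q) = -4 + (1 - 1*(-1)) = -4 + (1 + 1) = -4 + 2 = -2)
P(v, T) = 0
g(2)*(-6 - P(-1, 1)) = -2*(-6 - 1*0) = -2*(-6 + 0) = -2*(-6) = 12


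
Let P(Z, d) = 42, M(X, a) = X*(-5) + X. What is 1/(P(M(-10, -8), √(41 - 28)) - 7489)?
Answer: -1/7447 ≈ -0.00013428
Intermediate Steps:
M(X, a) = -4*X (M(X, a) = -5*X + X = -4*X)
1/(P(M(-10, -8), √(41 - 28)) - 7489) = 1/(42 - 7489) = 1/(-7447) = -1/7447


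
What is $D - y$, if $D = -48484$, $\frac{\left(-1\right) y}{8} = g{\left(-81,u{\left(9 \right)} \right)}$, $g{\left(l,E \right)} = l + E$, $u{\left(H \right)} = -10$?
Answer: $-49212$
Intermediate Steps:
$g{\left(l,E \right)} = E + l$
$y = 728$ ($y = - 8 \left(-10 - 81\right) = \left(-8\right) \left(-91\right) = 728$)
$D - y = -48484 - 728 = -49212$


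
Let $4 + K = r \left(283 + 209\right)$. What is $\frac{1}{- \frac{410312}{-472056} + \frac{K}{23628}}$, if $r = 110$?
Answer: $\frac{2278133}{7197842} \approx 0.3165$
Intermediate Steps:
$K = 54116$ ($K = -4 + 110 \left(283 + 209\right) = -4 + 110 \cdot 492 = -4 + 54120 = 54116$)
$\frac{1}{- \frac{410312}{-472056} + \frac{K}{23628}} = \frac{1}{- \frac{410312}{-472056} + \frac{54116}{23628}} = \frac{1}{\left(-410312\right) \left(- \frac{1}{472056}\right) + 54116 \cdot \frac{1}{23628}} = \frac{1}{\frac{3017}{3471} + \frac{13529}{5907}} = \frac{1}{\frac{7197842}{2278133}} = \frac{2278133}{7197842}$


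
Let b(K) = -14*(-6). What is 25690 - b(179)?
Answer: 25606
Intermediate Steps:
b(K) = 84
25690 - b(179) = 25690 - 1*84 = 25690 - 84 = 25606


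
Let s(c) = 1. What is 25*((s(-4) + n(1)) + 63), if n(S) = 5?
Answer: 1725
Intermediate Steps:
25*((s(-4) + n(1)) + 63) = 25*((1 + 5) + 63) = 25*(6 + 63) = 25*69 = 1725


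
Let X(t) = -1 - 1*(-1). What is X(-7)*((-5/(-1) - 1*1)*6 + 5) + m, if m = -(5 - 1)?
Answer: -4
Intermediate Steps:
m = -4 (m = -1*4 = -4)
X(t) = 0 (X(t) = -1 + 1 = 0)
X(-7)*((-5/(-1) - 1*1)*6 + 5) + m = 0*((-5/(-1) - 1*1)*6 + 5) - 4 = 0*((-5*(-1) - 1)*6 + 5) - 4 = 0*((5 - 1)*6 + 5) - 4 = 0*(4*6 + 5) - 4 = 0*(24 + 5) - 4 = 0*29 - 4 = 0 - 4 = -4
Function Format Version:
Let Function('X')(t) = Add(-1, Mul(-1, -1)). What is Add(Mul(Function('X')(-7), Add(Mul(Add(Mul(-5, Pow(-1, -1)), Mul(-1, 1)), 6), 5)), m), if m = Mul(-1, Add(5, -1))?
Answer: -4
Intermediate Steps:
m = -4 (m = Mul(-1, 4) = -4)
Function('X')(t) = 0 (Function('X')(t) = Add(-1, 1) = 0)
Add(Mul(Function('X')(-7), Add(Mul(Add(Mul(-5, Pow(-1, -1)), Mul(-1, 1)), 6), 5)), m) = Add(Mul(0, Add(Mul(Add(Mul(-5, Pow(-1, -1)), Mul(-1, 1)), 6), 5)), -4) = Add(Mul(0, Add(Mul(Add(Mul(-5, -1), -1), 6), 5)), -4) = Add(Mul(0, Add(Mul(Add(5, -1), 6), 5)), -4) = Add(Mul(0, Add(Mul(4, 6), 5)), -4) = Add(Mul(0, Add(24, 5)), -4) = Add(Mul(0, 29), -4) = Add(0, -4) = -4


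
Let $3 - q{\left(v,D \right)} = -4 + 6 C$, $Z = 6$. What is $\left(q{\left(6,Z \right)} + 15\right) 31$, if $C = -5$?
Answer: $1612$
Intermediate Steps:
$q{\left(v,D \right)} = 37$ ($q{\left(v,D \right)} = 3 - \left(-4 + 6 \left(-5\right)\right) = 3 - \left(-4 - 30\right) = 3 - -34 = 3 + 34 = 37$)
$\left(q{\left(6,Z \right)} + 15\right) 31 = \left(37 + 15\right) 31 = 52 \cdot 31 = 1612$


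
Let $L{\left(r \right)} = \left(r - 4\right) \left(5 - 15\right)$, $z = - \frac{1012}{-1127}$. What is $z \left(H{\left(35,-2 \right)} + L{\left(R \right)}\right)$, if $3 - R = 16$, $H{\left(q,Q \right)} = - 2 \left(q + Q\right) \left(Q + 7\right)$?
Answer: $- \frac{7040}{49} \approx -143.67$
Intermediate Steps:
$H{\left(q,Q \right)} = - 2 \left(7 + Q\right) \left(Q + q\right)$ ($H{\left(q,Q \right)} = - 2 \left(Q + q\right) \left(7 + Q\right) = - 2 \left(7 + Q\right) \left(Q + q\right)$)
$z = \frac{44}{49}$ ($z = \left(-1012\right) \left(- \frac{1}{1127}\right) = \frac{44}{49} \approx 0.89796$)
$R = -13$ ($R = 3 - 16 = -13$)
$L{\left(r \right)} = 40 - 10 r$ ($L{\left(r \right)} = \left(-4 + r\right) \left(-10\right) = 40 - 10 r$)
$z \left(H{\left(35,-2 \right)} + L{\left(R \right)}\right) = \frac{44 \left(\left(\left(-14\right) \left(-2\right) - 490 - 2 \left(-2\right)^{2} - \left(-4\right) 35\right) + \left(40 - -130\right)\right)}{49} = \frac{44 \left(\left(28 - 490 - 8 + 140\right) + \left(40 + 130\right)\right)}{49} = \frac{44 \left(\left(28 - 490 - 8 + 140\right) + 170\right)}{49} = \frac{44 \left(-330 + 170\right)}{49} = \frac{44}{49} \left(-160\right) = - \frac{7040}{49}$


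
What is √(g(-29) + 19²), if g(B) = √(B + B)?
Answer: √(361 + I*√58) ≈ 19.001 + 0.2004*I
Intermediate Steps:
g(B) = √2*√B (g(B) = √(2*B) = √2*√B)
√(g(-29) + 19²) = √(√2*√(-29) + 19²) = √(√2*(I*√29) + 361) = √(I*√58 + 361) = √(361 + I*√58)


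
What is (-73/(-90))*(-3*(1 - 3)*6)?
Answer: 146/5 ≈ 29.200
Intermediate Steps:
(-73/(-90))*(-3*(1 - 3)*6) = (-1/90*(-73))*(-3*(-2)*6) = 73*(6*6)/90 = (73/90)*36 = 146/5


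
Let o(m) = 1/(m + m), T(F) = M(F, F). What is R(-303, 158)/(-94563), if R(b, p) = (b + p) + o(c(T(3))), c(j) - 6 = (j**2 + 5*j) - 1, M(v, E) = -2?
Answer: 97/63042 ≈ 0.0015387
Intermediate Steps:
T(F) = -2
c(j) = 5 + j**2 + 5*j (c(j) = 6 + ((j**2 + 5*j) - 1) = 6 + (-1 + j**2 + 5*j) = 5 + j**2 + 5*j)
o(m) = 1/(2*m)
R(b, p) = -1/2 + b + p (R(b, p) = (b + p) + 1/(2*(5 + (-2)**2 + 5*(-2))) = (b + p) + 1/(2*(5 + 4 - 10)) = (b + p) + (1/2)/(-1) = (b + p) + (1/2)*(-1) = (b + p) - 1/2 = -1/2 + b + p)
R(-303, 158)/(-94563) = (-1/2 - 303 + 158)/(-94563) = -291/2*(-1/94563) = 97/63042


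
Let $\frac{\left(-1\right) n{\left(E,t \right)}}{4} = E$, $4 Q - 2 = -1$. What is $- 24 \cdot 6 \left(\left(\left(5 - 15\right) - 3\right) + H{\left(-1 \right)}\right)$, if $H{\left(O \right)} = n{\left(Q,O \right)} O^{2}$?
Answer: $2016$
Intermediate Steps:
$Q = \frac{1}{4}$ ($Q = \frac{1}{2} + \frac{1}{4} \left(-1\right) = \frac{1}{2} - \frac{1}{4} = \frac{1}{4} \approx 0.25$)
$n{\left(E,t \right)} = - 4 E$
$H{\left(O \right)} = - O^{2}$ ($H{\left(O \right)} = \left(-4\right) \frac{1}{4} O^{2} = - O^{2}$)
$- 24 \cdot 6 \left(\left(\left(5 - 15\right) - 3\right) + H{\left(-1 \right)}\right) = - 24 \cdot 6 \left(\left(\left(5 - 15\right) - 3\right) - \left(-1\right)^{2}\right) = - 24 \cdot 6 \left(\left(\left(5 - 15\right) - 3\right) - 1\right) = - 24 \cdot 6 \left(\left(-10 - 3\right) - 1\right) = - 24 \cdot 6 \left(-13 - 1\right) = - 24 \cdot 6 \left(-14\right) = \left(-24\right) \left(-84\right) = 2016$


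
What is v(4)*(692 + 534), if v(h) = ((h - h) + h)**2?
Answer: 19616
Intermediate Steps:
v(h) = h**2 (v(h) = (0 + h)**2 = h**2)
v(4)*(692 + 534) = 4**2*(692 + 534) = 16*1226 = 19616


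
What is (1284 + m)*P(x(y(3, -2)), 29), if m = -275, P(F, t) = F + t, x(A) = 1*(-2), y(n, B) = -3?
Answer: 27243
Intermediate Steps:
x(A) = -2
(1284 + m)*P(x(y(3, -2)), 29) = (1284 - 275)*(-2 + 29) = 1009*27 = 27243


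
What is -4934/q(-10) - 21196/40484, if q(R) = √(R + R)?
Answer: -5299/10121 + 2467*I*√5/5 ≈ -0.52357 + 1103.3*I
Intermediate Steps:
q(R) = √2*√R (q(R) = √(2*R) = √2*√R)
-4934/q(-10) - 21196/40484 = -4934*(-I*√5/10) - 21196/40484 = -4934*(-I*√5/10) - 21196*1/40484 = -4934*(-I*√5/10) - 5299/10121 = -(-2467)*I*√5/5 - 5299/10121 = 2467*I*√5/5 - 5299/10121 = -5299/10121 + 2467*I*√5/5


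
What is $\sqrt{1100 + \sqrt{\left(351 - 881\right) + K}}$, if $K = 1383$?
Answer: $\sqrt{1100 + \sqrt{853}} \approx 33.604$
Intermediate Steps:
$\sqrt{1100 + \sqrt{\left(351 - 881\right) + K}} = \sqrt{1100 + \sqrt{\left(351 - 881\right) + 1383}} = \sqrt{1100 + \sqrt{-530 + 1383}} = \sqrt{1100 + \sqrt{853}}$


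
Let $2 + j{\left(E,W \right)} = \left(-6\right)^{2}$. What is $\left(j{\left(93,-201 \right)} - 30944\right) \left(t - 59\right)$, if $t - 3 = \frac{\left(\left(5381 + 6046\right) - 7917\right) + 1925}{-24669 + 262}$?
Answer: $\frac{42415536570}{24407} \approx 1.7378 \cdot 10^{6}$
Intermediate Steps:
$j{\left(E,W \right)} = 34$ ($j{\left(E,W \right)} = -2 + \left(-6\right)^{2} = -2 + 36 = 34$)
$t = \frac{67786}{24407}$ ($t = 3 + \frac{\left(\left(5381 + 6046\right) - 7917\right) + 1925}{-24669 + 262} = 3 + \frac{\left(11427 - 7917\right) + 1925}{-24407} = 3 + \left(3510 + 1925\right) \left(- \frac{1}{24407}\right) = 3 + 5435 \left(- \frac{1}{24407}\right) = 3 - \frac{5435}{24407} = \frac{67786}{24407} \approx 2.7773$)
$\left(j{\left(93,-201 \right)} - 30944\right) \left(t - 59\right) = \left(34 - 30944\right) \left(\frac{67786}{24407} - 59\right) = \left(-30910\right) \left(- \frac{1372227}{24407}\right) = \frac{42415536570}{24407}$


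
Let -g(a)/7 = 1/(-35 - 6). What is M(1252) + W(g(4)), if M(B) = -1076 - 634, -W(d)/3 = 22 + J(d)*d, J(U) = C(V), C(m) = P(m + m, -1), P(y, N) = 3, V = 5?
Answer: -72879/41 ≈ -1777.5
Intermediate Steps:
C(m) = 3
J(U) = 3
g(a) = 7/41 (g(a) = -7/(-35 - 6) = -7/(-41) = -7*(-1/41) = 7/41)
W(d) = -66 - 9*d (W(d) = -3*(22 + 3*d) = -66 - 9*d)
M(B) = -1710
M(1252) + W(g(4)) = -1710 + (-66 - 9*7/41) = -1710 + (-66 - 63/41) = -1710 - 2769/41 = -72879/41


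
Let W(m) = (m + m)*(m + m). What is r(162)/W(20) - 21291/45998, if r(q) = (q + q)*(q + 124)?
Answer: 264268317/4599800 ≈ 57.452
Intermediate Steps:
W(m) = 4*m² (W(m) = (2*m)*(2*m) = 4*m²)
r(q) = 2*q*(124 + q) (r(q) = (2*q)*(124 + q) = 2*q*(124 + q))
r(162)/W(20) - 21291/45998 = (2*162*(124 + 162))/((4*20²)) - 21291/45998 = (2*162*286)/((4*400)) - 21291*1/45998 = 92664/1600 - 21291/45998 = 92664*(1/1600) - 21291/45998 = 11583/200 - 21291/45998 = 264268317/4599800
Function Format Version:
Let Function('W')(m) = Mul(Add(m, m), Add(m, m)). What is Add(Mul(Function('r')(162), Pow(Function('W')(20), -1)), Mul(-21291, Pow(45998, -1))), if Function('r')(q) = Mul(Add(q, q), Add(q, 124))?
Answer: Rational(264268317, 4599800) ≈ 57.452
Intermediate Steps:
Function('W')(m) = Mul(4, Pow(m, 2)) (Function('W')(m) = Mul(Mul(2, m), Mul(2, m)) = Mul(4, Pow(m, 2)))
Function('r')(q) = Mul(2, q, Add(124, q)) (Function('r')(q) = Mul(Mul(2, q), Add(124, q)) = Mul(2, q, Add(124, q)))
Add(Mul(Function('r')(162), Pow(Function('W')(20), -1)), Mul(-21291, Pow(45998, -1))) = Add(Mul(Mul(2, 162, Add(124, 162)), Pow(Mul(4, Pow(20, 2)), -1)), Mul(-21291, Pow(45998, -1))) = Add(Mul(Mul(2, 162, 286), Pow(Mul(4, 400), -1)), Mul(-21291, Rational(1, 45998))) = Add(Mul(92664, Pow(1600, -1)), Rational(-21291, 45998)) = Add(Mul(92664, Rational(1, 1600)), Rational(-21291, 45998)) = Add(Rational(11583, 200), Rational(-21291, 45998)) = Rational(264268317, 4599800)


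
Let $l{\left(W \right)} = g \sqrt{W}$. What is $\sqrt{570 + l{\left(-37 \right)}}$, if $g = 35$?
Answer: $\sqrt{570 + 35 i \sqrt{37}} \approx 24.274 + 4.3853 i$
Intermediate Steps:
$l{\left(W \right)} = 35 \sqrt{W}$
$\sqrt{570 + l{\left(-37 \right)}} = \sqrt{570 + 35 \sqrt{-37}} = \sqrt{570 + 35 i \sqrt{37}}$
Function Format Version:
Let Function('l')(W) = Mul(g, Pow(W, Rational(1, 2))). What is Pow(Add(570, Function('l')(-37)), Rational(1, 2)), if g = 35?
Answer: Pow(Add(570, Mul(35, I, Pow(37, Rational(1, 2)))), Rational(1, 2)) ≈ Add(24.274, Mul(4.3853, I))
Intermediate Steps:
Function('l')(W) = Mul(35, Pow(W, Rational(1, 2)))
Pow(Add(570, Function('l')(-37)), Rational(1, 2)) = Pow(Add(570, Mul(35, Pow(-37, Rational(1, 2)))), Rational(1, 2)) = Pow(Add(570, Mul(35, Mul(I, Pow(37, Rational(1, 2))))), Rational(1, 2)) = Pow(Add(570, Mul(35, I, Pow(37, Rational(1, 2)))), Rational(1, 2))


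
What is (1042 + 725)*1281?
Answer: 2263527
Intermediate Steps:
(1042 + 725)*1281 = 1767*1281 = 2263527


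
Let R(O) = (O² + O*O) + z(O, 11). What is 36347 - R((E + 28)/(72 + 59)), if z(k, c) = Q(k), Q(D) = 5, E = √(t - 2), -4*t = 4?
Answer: 623663500/17161 - 112*I*√3/17161 ≈ 36342.0 - 0.011304*I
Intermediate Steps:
t = -1 (t = -¼*4 = -1)
E = I*√3 (E = √(-1 - 2) = √(-3) = I*√3 ≈ 1.732*I)
z(k, c) = 5
R(O) = 5 + 2*O² (R(O) = (O² + O*O) + 5 = (O² + O²) + 5 = 2*O² + 5 = 5 + 2*O²)
36347 - R((E + 28)/(72 + 59)) = 36347 - (5 + 2*((I*√3 + 28)/(72 + 59))²) = 36347 - (5 + 2*((28 + I*√3)/131)²) = 36347 - (5 + 2*((28 + I*√3)*(1/131))²) = 36347 - (5 + 2*(28/131 + I*√3/131)²) = 36347 + (-5 - 2*(28/131 + I*√3/131)²) = 36342 - 2*(28/131 + I*√3/131)²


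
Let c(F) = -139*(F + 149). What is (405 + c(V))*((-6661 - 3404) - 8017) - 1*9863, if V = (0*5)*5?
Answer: 367163229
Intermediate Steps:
V = 0 (V = 0*5 = 0)
c(F) = -20711 - 139*F (c(F) = -139*(149 + F) = -20711 - 139*F)
(405 + c(V))*((-6661 - 3404) - 8017) - 1*9863 = (405 + (-20711 - 139*0))*((-6661 - 3404) - 8017) - 1*9863 = (405 + (-20711 + 0))*(-10065 - 8017) - 9863 = (405 - 20711)*(-18082) - 9863 = -20306*(-18082) - 9863 = 367173092 - 9863 = 367163229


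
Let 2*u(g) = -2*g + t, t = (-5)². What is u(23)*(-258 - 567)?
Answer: 17325/2 ≈ 8662.5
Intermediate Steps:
t = 25
u(g) = 25/2 - g (u(g) = (-2*g + 25)/2 = (25 - 2*g)/2 = 25/2 - g)
u(23)*(-258 - 567) = (25/2 - 1*23)*(-258 - 567) = (25/2 - 23)*(-825) = -21/2*(-825) = 17325/2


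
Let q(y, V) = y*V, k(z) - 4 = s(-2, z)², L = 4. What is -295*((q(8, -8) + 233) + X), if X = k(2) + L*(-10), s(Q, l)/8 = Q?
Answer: -114755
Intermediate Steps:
s(Q, l) = 8*Q
k(z) = 260 (k(z) = 4 + (8*(-2))² = 4 + (-16)² = 4 + 256 = 260)
q(y, V) = V*y
X = 220 (X = 260 + 4*(-10) = 260 - 40 = 220)
-295*((q(8, -8) + 233) + X) = -295*((-8*8 + 233) + 220) = -295*((-64 + 233) + 220) = -295*(169 + 220) = -295*389 = -114755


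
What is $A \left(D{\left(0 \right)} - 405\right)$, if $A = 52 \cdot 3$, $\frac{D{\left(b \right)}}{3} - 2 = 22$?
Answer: $-51948$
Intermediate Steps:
$D{\left(b \right)} = 72$ ($D{\left(b \right)} = 6 + 3 \cdot 22 = 6 + 66 = 72$)
$A = 156$
$A \left(D{\left(0 \right)} - 405\right) = 156 \left(72 - 405\right) = 156 \left(-333\right) = -51948$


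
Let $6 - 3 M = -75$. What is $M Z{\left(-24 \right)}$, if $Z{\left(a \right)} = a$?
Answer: $-648$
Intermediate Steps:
$M = 27$ ($M = 2 - -25 = 2 + 25 = 27$)
$M Z{\left(-24 \right)} = 27 \left(-24\right) = -648$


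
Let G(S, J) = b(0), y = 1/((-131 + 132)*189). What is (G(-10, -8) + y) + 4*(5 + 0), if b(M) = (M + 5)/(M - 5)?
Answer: 3592/189 ≈ 19.005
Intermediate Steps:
b(M) = (5 + M)/(-5 + M)
y = 1/189 (y = (1/189)/1 = 1*(1/189) = 1/189 ≈ 0.0052910)
G(S, J) = -1 (G(S, J) = (5 + 0)/(-5 + 0) = 5/(-5) = -⅕*5 = -1)
(G(-10, -8) + y) + 4*(5 + 0) = (-1 + 1/189) + 4*(5 + 0) = -188/189 + 4*5 = -188/189 + 20 = 3592/189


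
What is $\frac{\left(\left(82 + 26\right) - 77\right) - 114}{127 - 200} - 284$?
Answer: $- \frac{20649}{73} \approx -282.86$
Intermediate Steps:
$\frac{\left(\left(82 + 26\right) - 77\right) - 114}{127 - 200} - 284 = \frac{\left(108 - 77\right) - 114}{-73} - 284 = \left(31 - 114\right) \left(- \frac{1}{73}\right) - 284 = \left(-83\right) \left(- \frac{1}{73}\right) - 284 = \frac{83}{73} - 284 = - \frac{20649}{73}$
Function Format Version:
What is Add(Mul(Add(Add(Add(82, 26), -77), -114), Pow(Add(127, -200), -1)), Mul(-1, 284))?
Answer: Rational(-20649, 73) ≈ -282.86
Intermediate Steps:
Add(Mul(Add(Add(Add(82, 26), -77), -114), Pow(Add(127, -200), -1)), Mul(-1, 284)) = Add(Mul(Add(Add(108, -77), -114), Pow(-73, -1)), -284) = Add(Mul(Add(31, -114), Rational(-1, 73)), -284) = Add(Mul(-83, Rational(-1, 73)), -284) = Add(Rational(83, 73), -284) = Rational(-20649, 73)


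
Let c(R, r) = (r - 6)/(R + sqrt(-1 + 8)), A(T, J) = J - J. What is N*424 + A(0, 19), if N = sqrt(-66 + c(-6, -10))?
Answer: 424*sqrt(-380 + 66*sqrt(7))/sqrt(6 - sqrt(7)) ≈ 3317.8*I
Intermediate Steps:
A(T, J) = 0
c(R, r) = (-6 + r)/(R + sqrt(7))
N = sqrt(-66 - 16/(-6 + sqrt(7))) (N = sqrt(-66 + (-6 - 10)/(-6 + sqrt(7))) = sqrt(-66 - 16/(-6 + sqrt(7))) ≈ 7.825*I)
N*424 + A(0, 19) = (sqrt(-380 + 66*sqrt(7))/sqrt(6 - sqrt(7)))*424 + 0 = 424*sqrt(-380 + 66*sqrt(7))/sqrt(6 - sqrt(7)) + 0 = 424*sqrt(-380 + 66*sqrt(7))/sqrt(6 - sqrt(7))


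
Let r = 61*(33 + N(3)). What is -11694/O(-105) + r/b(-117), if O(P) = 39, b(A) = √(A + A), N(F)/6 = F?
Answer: -3898/13 - 1037*I*√26/26 ≈ -299.85 - 203.37*I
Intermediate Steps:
N(F) = 6*F
b(A) = √2*√A (b(A) = √(2*A) = √2*√A)
r = 3111 (r = 61*(33 + 6*3) = 61*(33 + 18) = 61*51 = 3111)
-11694/O(-105) + r/b(-117) = -11694/39 + 3111/((√2*√(-117))) = -11694*1/39 + 3111/((√2*(3*I*√13))) = -3898/13 + 3111/((3*I*√26)) = -3898/13 + 3111*(-I*√26/78) = -3898/13 - 1037*I*√26/26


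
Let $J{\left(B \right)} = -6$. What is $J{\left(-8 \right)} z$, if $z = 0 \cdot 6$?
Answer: $0$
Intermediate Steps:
$z = 0$
$J{\left(-8 \right)} z = \left(-6\right) 0 = 0$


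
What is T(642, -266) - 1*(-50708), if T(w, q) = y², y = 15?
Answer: 50933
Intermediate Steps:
T(w, q) = 225 (T(w, q) = 15² = 225)
T(642, -266) - 1*(-50708) = 225 - 1*(-50708) = 225 + 50708 = 50933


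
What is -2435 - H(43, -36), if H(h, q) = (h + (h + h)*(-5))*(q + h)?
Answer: 274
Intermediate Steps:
H(h, q) = -9*h*(h + q) (H(h, q) = (h + (2*h)*(-5))*(h + q) = (h - 10*h)*(h + q) = (-9*h)*(h + q) = -9*h*(h + q))
-2435 - H(43, -36) = -2435 - (-9)*43*(43 - 36) = -2435 - (-9)*43*7 = -2435 - 1*(-2709) = -2435 + 2709 = 274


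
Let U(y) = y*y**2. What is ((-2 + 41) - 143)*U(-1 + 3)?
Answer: -832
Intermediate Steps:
U(y) = y**3
((-2 + 41) - 143)*U(-1 + 3) = ((-2 + 41) - 143)*(-1 + 3)**3 = (39 - 143)*2**3 = -104*8 = -832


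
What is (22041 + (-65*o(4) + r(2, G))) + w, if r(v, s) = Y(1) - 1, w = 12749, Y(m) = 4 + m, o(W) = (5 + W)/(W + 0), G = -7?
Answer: 138591/4 ≈ 34648.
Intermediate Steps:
o(W) = (5 + W)/W
r(v, s) = 4 (r(v, s) = (4 + 1) - 1 = 5 - 1 = 4)
(22041 + (-65*o(4) + r(2, G))) + w = (22041 + (-65*(5 + 4)/4 + 4)) + 12749 = (22041 + (-65*9/4 + 4)) + 12749 = (22041 + (-585/4 + 4)) + 12749 = (22041 - 569/4) + 12749 = 87595/4 + 12749 = 138591/4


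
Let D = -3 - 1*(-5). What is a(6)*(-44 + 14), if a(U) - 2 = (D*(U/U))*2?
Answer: -180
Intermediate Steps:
D = 2 (D = -3 + 5 = 2)
a(U) = 6 (a(U) = 2 + (2*(U/U))*2 = 2 + (2*1)*2 = 2 + 2*2 = 2 + 4 = 6)
a(6)*(-44 + 14) = 6*(-44 + 14) = 6*(-30) = -180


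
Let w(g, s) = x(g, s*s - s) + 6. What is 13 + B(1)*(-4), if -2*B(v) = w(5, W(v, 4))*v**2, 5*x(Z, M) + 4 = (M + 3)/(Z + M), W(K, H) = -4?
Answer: 2971/125 ≈ 23.768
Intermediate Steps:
x(Z, M) = -4/5 + (3 + M)/(5*(M + Z)) (x(Z, M) = -4/5 + ((M + 3)/(Z + M))/5 = -4/5 + ((3 + M)/(M + Z))/5 = -4/5 + (3 + M)/(5*(M + Z)))
w(g, s) = 6 + (3 - 4*g - 3*s**2 + 3*s)/(5*(g + s**2 - s)) (w(g, s) = (3 - 4*g - 3*(s*s - s))/(5*((s*s - s) + g)) + 6 = (3 - 4*g - 3*(s**2 - s))/(5*((s**2 - s) + g)) + 6 = (3 - 4*g + (-3*s**2 + 3*s))/(5*(g + s**2 - s)) + 6 = (3 - 4*g - 3*s**2 + 3*s)/(5*(g + s**2 - s)) + 6 = 6 + (3 - 4*g - 3*s**2 + 3*s)/(5*(g + s**2 - s)))
B(v) = -673*v**2/250 (B(v) = -(3 + 26*5 + 27*(-4)*(-1 - 4))/(5*(5 - 4*(-1 - 4)))*v**2/2 = -(3 + 130 + 27*(-4)*(-5))/(5*(5 - 4*(-5)))*v**2/2 = -(3 + 130 + 540)/(5*(5 + 20))*v**2/2 = -(1/5)*673/25*v**2/2 = -(1/5)*(1/25)*673*v**2/2 = -673*v**2/250)
13 + B(1)*(-4) = 13 - 673/250*1**2*(-4) = 13 - 673/250*1*(-4) = 13 - 673/250*(-4) = 13 + 1346/125 = 2971/125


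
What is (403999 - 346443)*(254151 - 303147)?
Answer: -2820013776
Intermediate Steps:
(403999 - 346443)*(254151 - 303147) = 57556*(-48996) = -2820013776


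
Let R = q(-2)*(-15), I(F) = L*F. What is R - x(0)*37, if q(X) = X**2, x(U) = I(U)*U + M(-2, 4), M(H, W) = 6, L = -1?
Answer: -282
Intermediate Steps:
I(F) = -F
x(U) = 6 - U**2 (x(U) = (-U)*U + 6 = -U**2 + 6 = 6 - U**2)
R = -60 (R = (-2)**2*(-15) = 4*(-15) = -60)
R - x(0)*37 = -60 - (6 - 1*0**2)*37 = -60 - (6 - 1*0)*37 = -60 - (6 + 0)*37 = -60 - 6*37 = -60 - 1*222 = -60 - 222 = -282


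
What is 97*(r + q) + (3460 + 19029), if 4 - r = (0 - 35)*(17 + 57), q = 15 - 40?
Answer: 271682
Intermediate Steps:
q = -25
r = 2594 (r = 4 - (0 - 35)*(17 + 57) = 4 - (-35)*74 = 4 - 1*(-2590) = 4 + 2590 = 2594)
97*(r + q) + (3460 + 19029) = 97*(2594 - 25) + (3460 + 19029) = 97*2569 + 22489 = 249193 + 22489 = 271682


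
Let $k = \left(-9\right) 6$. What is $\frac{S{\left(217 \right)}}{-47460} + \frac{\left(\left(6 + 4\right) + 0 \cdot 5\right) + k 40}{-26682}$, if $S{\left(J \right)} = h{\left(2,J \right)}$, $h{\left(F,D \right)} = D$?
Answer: $\frac{763881}{10050220} \approx 0.076006$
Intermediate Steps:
$S{\left(J \right)} = J$
$k = -54$
$\frac{S{\left(217 \right)}}{-47460} + \frac{\left(\left(6 + 4\right) + 0 \cdot 5\right) + k 40}{-26682} = \frac{217}{-47460} + \frac{\left(\left(6 + 4\right) + 0 \cdot 5\right) - 2160}{-26682} = 217 \left(- \frac{1}{47460}\right) + \left(\left(10 + 0\right) - 2160\right) \left(- \frac{1}{26682}\right) = - \frac{31}{6780} + \left(10 - 2160\right) \left(- \frac{1}{26682}\right) = - \frac{31}{6780} - - \frac{1075}{13341} = - \frac{31}{6780} + \frac{1075}{13341} = \frac{763881}{10050220}$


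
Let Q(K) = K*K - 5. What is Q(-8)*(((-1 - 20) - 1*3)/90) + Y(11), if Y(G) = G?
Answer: -71/15 ≈ -4.7333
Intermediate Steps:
Q(K) = -5 + K² (Q(K) = K² - 5 = -5 + K²)
Q(-8)*(((-1 - 20) - 1*3)/90) + Y(11) = (-5 + (-8)²)*(((-1 - 20) - 1*3)/90) + 11 = (-5 + 64)*((-21 - 3)*(1/90)) + 11 = 59*(-24*1/90) + 11 = 59*(-4/15) + 11 = -236/15 + 11 = -71/15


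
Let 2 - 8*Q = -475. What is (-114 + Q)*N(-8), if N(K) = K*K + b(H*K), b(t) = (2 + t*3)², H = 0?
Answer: -7395/2 ≈ -3697.5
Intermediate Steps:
Q = 477/8 (Q = ¼ - ⅛*(-475) = ¼ + 475/8 = 477/8 ≈ 59.625)
b(t) = (2 + 3*t)²
N(K) = 4 + K² (N(K) = K*K + (2 + 3*(0*K))² = K² + (2 + 3*0)² = K² + (2 + 0)² = K² + 2² = K² + 4 = 4 + K²)
(-114 + Q)*N(-8) = (-114 + 477/8)*(4 + (-8)²) = -435*(4 + 64)/8 = -435/8*68 = -7395/2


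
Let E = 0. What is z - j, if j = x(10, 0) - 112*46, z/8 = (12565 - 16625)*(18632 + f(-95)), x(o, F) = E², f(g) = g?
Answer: -602076608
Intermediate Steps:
x(o, F) = 0 (x(o, F) = 0² = 0)
z = -602081760 (z = 8*((12565 - 16625)*(18632 - 95)) = 8*(-4060*18537) = 8*(-75260220) = -602081760)
j = -5152 (j = 0 - 112*46 = 0 - 5152 = -5152)
z - j = -602081760 - 1*(-5152) = -602081760 + 5152 = -602076608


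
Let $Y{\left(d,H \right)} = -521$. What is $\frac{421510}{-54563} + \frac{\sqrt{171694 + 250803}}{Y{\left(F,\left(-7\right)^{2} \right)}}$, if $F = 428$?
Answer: $- \frac{421510}{54563} - \frac{\sqrt{422497}}{521} \approx -8.9728$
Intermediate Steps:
$\frac{421510}{-54563} + \frac{\sqrt{171694 + 250803}}{Y{\left(F,\left(-7\right)^{2} \right)}} = \frac{421510}{-54563} + \frac{\sqrt{171694 + 250803}}{-521} = 421510 \left(- \frac{1}{54563}\right) + \sqrt{422497} \left(- \frac{1}{521}\right) = - \frac{421510}{54563} - \frac{\sqrt{422497}}{521}$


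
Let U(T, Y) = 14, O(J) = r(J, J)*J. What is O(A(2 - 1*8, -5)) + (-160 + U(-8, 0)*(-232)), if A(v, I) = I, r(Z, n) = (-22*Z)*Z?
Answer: -658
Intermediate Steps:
r(Z, n) = -22*Z**2
O(J) = -22*J**3 (O(J) = (-22*J**2)*J = -22*J**3)
O(A(2 - 1*8, -5)) + (-160 + U(-8, 0)*(-232)) = -22*(-5)**3 + (-160 + 14*(-232)) = -22*(-125) + (-160 - 3248) = 2750 - 3408 = -658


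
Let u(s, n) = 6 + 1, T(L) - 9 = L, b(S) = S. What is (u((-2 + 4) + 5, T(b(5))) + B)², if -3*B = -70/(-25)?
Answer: 8281/225 ≈ 36.804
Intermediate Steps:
T(L) = 9 + L
u(s, n) = 7
B = -14/15 (B = -(-70)/(3*(-25)) = -(-70)*(-1)/(3*25) = -⅓*14/5 = -14/15 ≈ -0.93333)
(u((-2 + 4) + 5, T(b(5))) + B)² = (7 - 14/15)² = (91/15)² = 8281/225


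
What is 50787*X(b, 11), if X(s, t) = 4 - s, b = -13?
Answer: 863379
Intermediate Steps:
50787*X(b, 11) = 50787*(4 - 1*(-13)) = 50787*(4 + 13) = 50787*17 = 863379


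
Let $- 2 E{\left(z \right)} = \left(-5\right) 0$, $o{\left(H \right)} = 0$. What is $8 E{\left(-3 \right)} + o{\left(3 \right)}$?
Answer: $0$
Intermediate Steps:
$E{\left(z \right)} = 0$ ($E{\left(z \right)} = - \frac{\left(-5\right) 0}{2} = \left(- \frac{1}{2}\right) 0 = 0$)
$8 E{\left(-3 \right)} + o{\left(3 \right)} = 8 \cdot 0 + 0 = 0 + 0 = 0$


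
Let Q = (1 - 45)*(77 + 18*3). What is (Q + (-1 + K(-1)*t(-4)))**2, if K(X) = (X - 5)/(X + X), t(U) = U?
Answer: 33373729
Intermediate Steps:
K(X) = (-5 + X)/(2*X) (K(X) = (-5 + X)/((2*X)) = (-5 + X)*(1/(2*X)) = (-5 + X)/(2*X))
Q = -5764 (Q = -44*(77 + 54) = -44*131 = -5764)
(Q + (-1 + K(-1)*t(-4)))**2 = (-5764 + (-1 + ((1/2)*(-5 - 1)/(-1))*(-4)))**2 = (-5764 + (-1 + ((1/2)*(-1)*(-6))*(-4)))**2 = (-5764 + (-1 + 3*(-4)))**2 = (-5764 + (-1 - 12))**2 = (-5764 - 13)**2 = (-5777)**2 = 33373729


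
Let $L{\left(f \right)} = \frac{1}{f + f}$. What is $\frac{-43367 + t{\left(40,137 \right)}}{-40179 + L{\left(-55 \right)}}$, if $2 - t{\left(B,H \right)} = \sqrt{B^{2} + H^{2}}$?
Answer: $\frac{4770150}{4419691} + \frac{110 \sqrt{20369}}{4419691} \approx 1.0828$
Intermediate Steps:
$t{\left(B,H \right)} = 2 - \sqrt{B^{2} + H^{2}}$
$L{\left(f \right)} = \frac{1}{2 f}$
$\frac{-43367 + t{\left(40,137 \right)}}{-40179 + L{\left(-55 \right)}} = \frac{-43367 + \left(2 - \sqrt{40^{2} + 137^{2}}\right)}{-40179 + \frac{1}{2 \left(-55\right)}} = \frac{-43367 + \left(2 - \sqrt{1600 + 18769}\right)}{-40179 + \frac{1}{2} \left(- \frac{1}{55}\right)} = \frac{-43367 + \left(2 - \sqrt{20369}\right)}{-40179 - \frac{1}{110}} = \frac{-43365 - \sqrt{20369}}{- \frac{4419691}{110}} = \left(-43365 - \sqrt{20369}\right) \left(- \frac{110}{4419691}\right) = \frac{4770150}{4419691} + \frac{110 \sqrt{20369}}{4419691}$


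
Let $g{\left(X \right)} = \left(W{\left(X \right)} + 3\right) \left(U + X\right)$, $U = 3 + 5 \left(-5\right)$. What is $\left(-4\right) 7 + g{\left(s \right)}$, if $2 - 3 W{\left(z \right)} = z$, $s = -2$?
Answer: $-132$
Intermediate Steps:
$W{\left(z \right)} = \frac{2}{3} - \frac{z}{3}$
$U = -22$ ($U = 3 - 25 = -22$)
$g{\left(X \right)} = \left(-22 + X\right) \left(\frac{11}{3} - \frac{X}{3}\right)$ ($g{\left(X \right)} = \left(\left(\frac{2}{3} - \frac{X}{3}\right) + 3\right) \left(-22 + X\right) = \left(\frac{11}{3} - \frac{X}{3}\right) \left(-22 + X\right) = \left(-22 + X\right) \left(\frac{11}{3} - \frac{X}{3}\right)$)
$\left(-4\right) 7 + g{\left(s \right)} = \left(-4\right) 7 - \left(\frac{308}{3} + \frac{4}{3}\right) = -28 - 104 = -132$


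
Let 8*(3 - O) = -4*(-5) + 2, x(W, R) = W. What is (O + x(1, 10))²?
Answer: 25/16 ≈ 1.5625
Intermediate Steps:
O = ¼ (O = 3 - (-4*(-5) + 2)/8 = 3 - (20 + 2)/8 = 3 - ⅛*22 = 3 - 11/4 = ¼ ≈ 0.25000)
(O + x(1, 10))² = (¼ + 1)² = (5/4)² = 25/16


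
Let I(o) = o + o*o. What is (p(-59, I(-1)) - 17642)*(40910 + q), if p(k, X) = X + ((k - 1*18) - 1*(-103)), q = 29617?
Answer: -1242403632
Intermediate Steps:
I(o) = o + o²
p(k, X) = 85 + X + k (p(k, X) = X + ((k - 18) + 103) = X + ((-18 + k) + 103) = X + (85 + k) = 85 + X + k)
(p(-59, I(-1)) - 17642)*(40910 + q) = ((85 - (1 - 1) - 59) - 17642)*(40910 + 29617) = ((85 - 1*0 - 59) - 17642)*70527 = ((85 + 0 - 59) - 17642)*70527 = (26 - 17642)*70527 = -17616*70527 = -1242403632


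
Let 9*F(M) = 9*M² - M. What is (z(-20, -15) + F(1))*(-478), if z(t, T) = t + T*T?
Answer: -885734/9 ≈ -98415.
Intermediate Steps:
z(t, T) = t + T²
F(M) = M² - M/9 (F(M) = (9*M² - M)/9 = (-M + 9*M²)/9 = M² - M/9)
(z(-20, -15) + F(1))*(-478) = ((-20 + (-15)²) + 1*(-⅑ + 1))*(-478) = ((-20 + 225) + 1*(8/9))*(-478) = (205 + 8/9)*(-478) = (1853/9)*(-478) = -885734/9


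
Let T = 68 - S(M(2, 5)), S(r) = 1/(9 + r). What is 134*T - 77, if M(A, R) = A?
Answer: 99251/11 ≈ 9022.8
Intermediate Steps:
T = 747/11 (T = 68 - 1/(9 + 2) = 68 - 1/11 = 747/11 ≈ 67.909)
134*T - 77 = 134*(747/11) - 77 = 100098/11 - 77 = 99251/11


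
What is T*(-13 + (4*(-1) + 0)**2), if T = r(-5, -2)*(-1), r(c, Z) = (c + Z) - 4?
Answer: 33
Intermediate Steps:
r(c, Z) = -4 + Z + c (r(c, Z) = (Z + c) - 4 = -4 + Z + c)
T = 11 (T = (-4 - 2 - 5)*(-1) = -11*(-1) = 11)
T*(-13 + (4*(-1) + 0)**2) = 11*(-13 + (4*(-1) + 0)**2) = 11*(-13 + (-4 + 0)**2) = 11*(-13 + (-4)**2) = 11*(-13 + 16) = 11*3 = 33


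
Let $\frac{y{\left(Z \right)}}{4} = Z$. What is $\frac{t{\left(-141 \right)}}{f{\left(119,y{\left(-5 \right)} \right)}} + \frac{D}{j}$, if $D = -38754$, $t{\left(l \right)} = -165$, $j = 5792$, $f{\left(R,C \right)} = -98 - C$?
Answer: $- \frac{172261}{37648} \approx -4.5756$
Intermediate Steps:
$y{\left(Z \right)} = 4 Z$
$\frac{t{\left(-141 \right)}}{f{\left(119,y{\left(-5 \right)} \right)}} + \frac{D}{j} = - \frac{165}{-98 - 4 \left(-5\right)} - \frac{38754}{5792} = - \frac{165}{-98 - -20} - \frac{19377}{2896} = - \frac{165}{-98 + 20} - \frac{19377}{2896} = - \frac{165}{-78} - \frac{19377}{2896} = \left(-165\right) \left(- \frac{1}{78}\right) - \frac{19377}{2896} = \frac{55}{26} - \frac{19377}{2896} = - \frac{172261}{37648}$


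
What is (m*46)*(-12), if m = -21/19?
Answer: 11592/19 ≈ 610.11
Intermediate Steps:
m = -21/19 (m = -21*1/19 = -21/19 ≈ -1.1053)
(m*46)*(-12) = -21/19*46*(-12) = -966/19*(-12) = 11592/19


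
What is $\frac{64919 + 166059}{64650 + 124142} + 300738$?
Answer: $\frac{28388579737}{94396} \approx 3.0074 \cdot 10^{5}$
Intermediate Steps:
$\frac{64919 + 166059}{64650 + 124142} + 300738 = \frac{230978}{188792} + 300738 = 230978 \cdot \frac{1}{188792} + 300738 = \frac{115489}{94396} + 300738 = \frac{28388579737}{94396}$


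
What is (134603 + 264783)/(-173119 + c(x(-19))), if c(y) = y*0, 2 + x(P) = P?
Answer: -399386/173119 ≈ -2.3070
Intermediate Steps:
x(P) = -2 + P
c(y) = 0
(134603 + 264783)/(-173119 + c(x(-19))) = (134603 + 264783)/(-173119 + 0) = 399386/(-173119) = 399386*(-1/173119) = -399386/173119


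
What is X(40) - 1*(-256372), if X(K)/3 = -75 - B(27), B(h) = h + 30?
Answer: 255976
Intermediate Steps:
B(h) = 30 + h
X(K) = -396 (X(K) = 3*(-75 - (30 + 27)) = 3*(-75 - 1*57) = 3*(-75 - 57) = 3*(-132) = -396)
X(40) - 1*(-256372) = -396 - 1*(-256372) = -396 + 256372 = 255976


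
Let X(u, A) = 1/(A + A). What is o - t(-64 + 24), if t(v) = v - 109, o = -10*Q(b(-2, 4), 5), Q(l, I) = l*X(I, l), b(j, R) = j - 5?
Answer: 144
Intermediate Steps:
X(u, A) = 1/(2*A)
b(j, R) = -5 + j
Q(l, I) = 1/2 (Q(l, I) = l*(1/(2*l)) = 1/2)
o = -5 (o = -10*1/2 = -5)
t(v) = -109 + v
o - t(-64 + 24) = -5 - (-109 + (-64 + 24)) = -5 - (-109 - 40) = -5 - 1*(-149) = -5 + 149 = 144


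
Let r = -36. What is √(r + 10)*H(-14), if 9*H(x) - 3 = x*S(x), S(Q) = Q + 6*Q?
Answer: 1375*I*√26/9 ≈ 779.02*I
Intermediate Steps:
S(Q) = 7*Q
H(x) = ⅓ + 7*x²/9 (H(x) = ⅓ + (x*(7*x))/9 = ⅓ + (7*x²)/9 = ⅓ + 7*x²/9)
√(r + 10)*H(-14) = √(-36 + 10)*(⅓ + (7/9)*(-14)²) = √(-26)*(⅓ + (7/9)*196) = (I*√26)*(⅓ + 1372/9) = (I*√26)*(1375/9) = 1375*I*√26/9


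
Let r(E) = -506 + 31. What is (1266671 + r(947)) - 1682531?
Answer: -416335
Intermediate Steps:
r(E) = -475
(1266671 + r(947)) - 1682531 = (1266671 - 475) - 1682531 = 1266196 - 1682531 = -416335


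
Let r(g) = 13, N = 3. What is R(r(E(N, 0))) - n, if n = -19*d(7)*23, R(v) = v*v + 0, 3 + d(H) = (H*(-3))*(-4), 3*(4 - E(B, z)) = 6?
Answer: 35566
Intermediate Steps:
E(B, z) = 2 (E(B, z) = 4 - 1/3*6 = 4 - 2 = 2)
d(H) = -3 + 12*H (d(H) = -3 + (H*(-3))*(-4) = -3 - 3*H*(-4) = -3 + 12*H)
R(v) = v**2 (R(v) = v**2 + 0 = v**2)
n = -35397 (n = -19*(-3 + 12*7)*23 = -19*(-3 + 84)*23 = -19*81*23 = -1539*23 = -35397)
R(r(E(N, 0))) - n = 13**2 - 1*(-35397) = 169 + 35397 = 35566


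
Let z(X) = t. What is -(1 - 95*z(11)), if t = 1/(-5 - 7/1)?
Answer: -107/12 ≈ -8.9167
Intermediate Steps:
t = -1/12 (t = 1/(-5 - 7*1) = 1/(-5 - 7) = 1/(-12) = -1/12 ≈ -0.083333)
z(X) = -1/12
-(1 - 95*z(11)) = -(1 - 95*(-1/12)) = -(1 + 95/12) = -1*107/12 = -107/12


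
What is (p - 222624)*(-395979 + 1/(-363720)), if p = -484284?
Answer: 8484397112127829/30310 ≈ 2.7992e+11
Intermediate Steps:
(p - 222624)*(-395979 + 1/(-363720)) = (-484284 - 222624)*(-395979 + 1/(-363720)) = -706908*(-395979 - 1/363720) = -706908*(-144025481881/363720) = 8484397112127829/30310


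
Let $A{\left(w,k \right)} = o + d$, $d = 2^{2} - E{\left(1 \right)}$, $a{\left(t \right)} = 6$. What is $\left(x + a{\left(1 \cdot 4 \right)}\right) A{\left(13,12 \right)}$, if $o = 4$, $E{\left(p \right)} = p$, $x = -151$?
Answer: $-1015$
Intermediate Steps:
$d = 3$ ($d = 2^{2} - 1 = 4 - 1 = 3$)
$A{\left(w,k \right)} = 7$ ($A{\left(w,k \right)} = 4 + 3 = 7$)
$\left(x + a{\left(1 \cdot 4 \right)}\right) A{\left(13,12 \right)} = \left(-151 + 6\right) 7 = \left(-145\right) 7 = -1015$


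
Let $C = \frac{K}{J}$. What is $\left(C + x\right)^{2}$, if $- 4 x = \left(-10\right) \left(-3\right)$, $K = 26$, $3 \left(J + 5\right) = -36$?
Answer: $\frac{94249}{1156} \approx 81.53$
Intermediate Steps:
$J = -17$ ($J = -5 + \frac{1}{3} \left(-36\right) = -5 - 12 = -17$)
$C = - \frac{26}{17}$ ($C = \frac{26}{-17} = 26 \left(- \frac{1}{17}\right) = - \frac{26}{17} \approx -1.5294$)
$x = - \frac{15}{2}$ ($x = - \frac{\left(-10\right) \left(-3\right)}{4} = \left(- \frac{1}{4}\right) 30 = - \frac{15}{2} \approx -7.5$)
$\left(C + x\right)^{2} = \left(- \frac{26}{17} - \frac{15}{2}\right)^{2} = \left(- \frac{307}{34}\right)^{2} = \frac{94249}{1156}$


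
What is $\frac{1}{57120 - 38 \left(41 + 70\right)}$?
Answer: $\frac{1}{52902} \approx 1.8903 \cdot 10^{-5}$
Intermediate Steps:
$\frac{1}{57120 - 38 \left(41 + 70\right)} = \frac{1}{57120 - 4218} = \frac{1}{52902}$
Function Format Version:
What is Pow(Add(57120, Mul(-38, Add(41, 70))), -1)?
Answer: Rational(1, 52902) ≈ 1.8903e-5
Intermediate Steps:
Pow(Add(57120, Mul(-38, Add(41, 70))), -1) = Pow(Add(57120, Mul(-38, 111)), -1) = Pow(Add(57120, -4218), -1) = Pow(52902, -1) = Rational(1, 52902)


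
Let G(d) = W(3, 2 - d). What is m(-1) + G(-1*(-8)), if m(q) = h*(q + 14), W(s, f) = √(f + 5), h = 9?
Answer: 117 + I ≈ 117.0 + 1.0*I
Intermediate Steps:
W(s, f) = √(5 + f)
G(d) = √(7 - d) (G(d) = √(5 + (2 - d)) = √(7 - d))
m(q) = 126 + 9*q (m(q) = 9*(q + 14) = 9*(14 + q) = 126 + 9*q)
m(-1) + G(-1*(-8)) = (126 + 9*(-1)) + √(7 - (-1)*(-8)) = (126 - 9) + √(7 - 1*8) = 117 + √(7 - 8) = 117 + √(-1) = 117 + I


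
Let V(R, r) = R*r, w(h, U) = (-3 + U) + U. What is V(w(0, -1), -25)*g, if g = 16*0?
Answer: 0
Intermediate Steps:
w(h, U) = -3 + 2*U
g = 0
V(w(0, -1), -25)*g = ((-3 + 2*(-1))*(-25))*0 = ((-3 - 2)*(-25))*0 = -5*(-25)*0 = 125*0 = 0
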